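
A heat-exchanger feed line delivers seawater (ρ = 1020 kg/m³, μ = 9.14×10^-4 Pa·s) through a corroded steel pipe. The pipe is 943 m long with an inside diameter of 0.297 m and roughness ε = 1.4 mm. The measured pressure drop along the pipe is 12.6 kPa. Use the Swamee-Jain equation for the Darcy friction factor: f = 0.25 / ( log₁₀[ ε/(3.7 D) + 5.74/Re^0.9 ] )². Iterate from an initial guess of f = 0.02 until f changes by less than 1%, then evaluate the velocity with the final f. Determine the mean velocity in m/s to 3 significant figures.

V ≈ 0.504 m/s

Rearranging Darcy-Weisbach: V = √(2·ΔP·D/(f·L·ρ)). With ε/D = 0.0014/0.297 = 0.00471, iterate starting from f = 0.02:
  f = 0.02 → V = √(2·1.26e+04·0.297/(0.02·943·1020)) = 0.6237 m/s; Re = ρVD/μ = 2.067e+05; f → 0.03048
  f = 0.03048 → V = 0.5052 m/s; Re = 1.675e+05; f → 0.03062
Converged (Δf/f < 1%). With the final f = 0.03062: V = √(2·1.26e+04·0.297/(0.03062·943·1020)) = 0.5041 m/s.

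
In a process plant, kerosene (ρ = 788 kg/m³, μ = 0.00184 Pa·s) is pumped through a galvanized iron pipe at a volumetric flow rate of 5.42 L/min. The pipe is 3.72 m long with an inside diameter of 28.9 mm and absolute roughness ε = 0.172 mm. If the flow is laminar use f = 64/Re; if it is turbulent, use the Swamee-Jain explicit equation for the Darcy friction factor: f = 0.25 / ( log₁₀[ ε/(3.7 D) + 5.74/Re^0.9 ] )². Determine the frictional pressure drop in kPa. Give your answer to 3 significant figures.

ΔP ≈ 0.0361 kPa

Q = 5.42 L/min = 5.42/60000 = 9.033e-05 m³/s.
Cross-sectional area A = πD²/4 = π(0.0289)²/4 = 0.000656 m²; mean velocity V = Q/A = 9.033e-05/0.000656 = 0.1377 m/s.
Reynolds number Re = ρVD/μ = 788 · 0.1377 · 0.0289 / 0.00184 = 1704.
Re < 2300 → laminar flow, so f = 64/Re = 64/1704 = 0.03755 (the turbulent correlation is not needed).
Darcy-Weisbach: ΔP = f(L/D)(ρV²/2) = 0.03755·(3.72/0.0289)·(788·0.1377²/2) = 0.03755·128.7·7.472 = 36.11 Pa.
ΔP = 36.11 Pa = 0.0361 kPa.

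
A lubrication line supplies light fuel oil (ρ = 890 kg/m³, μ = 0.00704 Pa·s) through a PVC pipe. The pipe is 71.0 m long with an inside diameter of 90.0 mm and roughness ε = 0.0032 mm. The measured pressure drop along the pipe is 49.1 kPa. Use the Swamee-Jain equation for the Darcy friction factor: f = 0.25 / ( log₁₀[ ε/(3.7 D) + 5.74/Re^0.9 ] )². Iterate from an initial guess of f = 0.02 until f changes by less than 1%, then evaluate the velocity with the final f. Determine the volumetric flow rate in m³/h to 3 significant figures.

Q ≈ 55.3 m³/h

Rearranging Darcy-Weisbach: V = √(2·ΔP·D/(f·L·ρ)). With ε/D = 3.2e-06/0.09 = 3.56e-05, iterate starting from f = 0.02:
  f = 0.02 → V = √(2·4.91e+04·0.09/(0.02·71·890)) = 2.644 m/s; Re = ρVD/μ = 3.009e+04; f → 0.02347
  f = 0.02347 → V = 2.441 m/s; Re = 2.778e+04; f → 0.02392
  f = 0.02392 → V = 2.418 m/s; Re = 2.752e+04; f → 0.02397
Converged (Δf/f < 1%). With the final f = 0.02397: V = √(2·4.91e+04·0.09/(0.02397·71·890)) = 2.416 m/s.
Q = V·A = 2.416·(π/4·0.09²) = 0.01537 m³/s = 55.3 m³/h.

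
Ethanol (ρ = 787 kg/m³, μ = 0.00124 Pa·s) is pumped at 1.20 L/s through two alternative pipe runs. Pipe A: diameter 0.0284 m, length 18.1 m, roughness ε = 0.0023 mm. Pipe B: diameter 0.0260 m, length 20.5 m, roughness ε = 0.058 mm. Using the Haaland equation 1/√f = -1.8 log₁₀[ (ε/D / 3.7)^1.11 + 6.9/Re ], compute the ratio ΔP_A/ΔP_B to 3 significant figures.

ΔP_A/ΔP_B ≈ 0.469

Pipe A: V = Q/A = 0.0012/0.0006335 = 1.894 m/s; Re = 3.414e+04; ε/D = 8.1e-05; Haaland → f = 0.02279; ΔP_A = f(L/D)(ρV²/2) = 2.051e+04 Pa.
Pipe B: V = Q/A = 0.0012/0.0005309 = 2.26 m/s; Re = 3.73e+04; ε/D = 0.00223; Haaland → f = 0.02758; ΔP_B = f(L/D)(ρV²/2) = 4.372e+04 Pa.
ΔP_A/ΔP_B = 2.051e+04/4.372e+04 = 0.469.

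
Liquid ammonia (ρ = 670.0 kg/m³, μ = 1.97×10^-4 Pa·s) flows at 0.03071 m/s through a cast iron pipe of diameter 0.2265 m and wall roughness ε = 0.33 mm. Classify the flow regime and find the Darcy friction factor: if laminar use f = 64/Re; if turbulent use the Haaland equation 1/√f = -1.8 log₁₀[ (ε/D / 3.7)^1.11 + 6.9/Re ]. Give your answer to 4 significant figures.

f ≈ 0.02768

Re = ρVD/μ = 670·0.03071·0.2265/0.000197 = 2.366e+04.
Re > 4000 → turbulent. ε/D = 0.00033/0.2265 = 0.00146; Haaland: 1/√f = -1.8 log₁₀[0.000166 + 0.000292] = 6.011, so f = 0.02768.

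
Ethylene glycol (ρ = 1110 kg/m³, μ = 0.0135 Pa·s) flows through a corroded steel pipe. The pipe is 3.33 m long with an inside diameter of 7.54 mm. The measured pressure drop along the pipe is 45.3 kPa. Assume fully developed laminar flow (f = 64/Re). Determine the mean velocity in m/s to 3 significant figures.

V ≈ 1.79 m/s

For laminar flow, f = 64/Re with Re = ρVD/μ, so Darcy-Weisbach reduces to ΔP = 32μLV/D². Solving for V: V = ΔP·D²/(32μL) = 4.53e+04·(0.00754)²/(32·0.0135·3.33) = 1.79 m/s.
Check: Re = ρVD/μ = 1110·1.79·0.00754/0.0135 = 1110 < 2300, so the laminar assumption holds.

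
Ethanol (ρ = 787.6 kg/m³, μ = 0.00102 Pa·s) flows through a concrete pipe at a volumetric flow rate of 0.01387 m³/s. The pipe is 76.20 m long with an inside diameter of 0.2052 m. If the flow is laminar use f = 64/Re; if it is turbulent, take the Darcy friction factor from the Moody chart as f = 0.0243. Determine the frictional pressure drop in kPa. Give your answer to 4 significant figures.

Cross-sectional area A = πD²/4 = π(0.2052)²/4 = 0.03307 m²; mean velocity V = Q/A = 0.01387/0.03307 = 0.4194 m/s.
Reynolds number Re = ρVD/μ = 787.6 · 0.4194 · 0.2052 / 0.00102 = 6.645e+04.
Re > 4000 → turbulent; use the Moody-chart value f = 0.0243.
Darcy-Weisbach: ΔP = f(L/D)(ρV²/2) = 0.0243·(76.2/0.2052)·(787.6·0.4194²/2) = 0.0243·371.3·69.27 = 625.1 Pa.
ΔP = 625.1 Pa = 0.6251 kPa.

ΔP ≈ 0.6251 kPa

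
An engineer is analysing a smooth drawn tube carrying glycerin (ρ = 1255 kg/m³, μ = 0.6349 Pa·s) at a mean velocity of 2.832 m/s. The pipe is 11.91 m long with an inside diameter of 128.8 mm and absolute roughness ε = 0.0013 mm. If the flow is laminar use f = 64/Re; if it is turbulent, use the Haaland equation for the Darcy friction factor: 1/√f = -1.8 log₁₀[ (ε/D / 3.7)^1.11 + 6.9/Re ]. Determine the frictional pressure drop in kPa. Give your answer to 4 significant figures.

Reynolds number Re = ρVD/μ = 1255 · 2.832 · 0.1288 / 0.635 = 721.
Re < 2300 → laminar flow, so f = 64/Re = 64/721 = 0.08876 (the turbulent correlation is not needed).
Darcy-Weisbach: ΔP = f(L/D)(ρV²/2) = 0.08876·(11.91/0.1288)·(1255·2.832²/2) = 0.08876·92.47·5033 = 4.131e+04 Pa.
ΔP = 4.131e+04 Pa = 41.31 kPa.

ΔP ≈ 41.31 kPa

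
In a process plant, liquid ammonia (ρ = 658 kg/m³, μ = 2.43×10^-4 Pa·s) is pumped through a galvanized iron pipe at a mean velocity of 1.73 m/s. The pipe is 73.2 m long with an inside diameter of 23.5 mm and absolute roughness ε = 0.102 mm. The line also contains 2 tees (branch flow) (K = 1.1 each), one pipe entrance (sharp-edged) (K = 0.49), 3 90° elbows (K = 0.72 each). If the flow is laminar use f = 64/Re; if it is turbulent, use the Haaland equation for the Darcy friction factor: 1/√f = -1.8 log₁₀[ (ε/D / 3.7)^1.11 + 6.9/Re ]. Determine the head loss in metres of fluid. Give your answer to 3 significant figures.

Reynolds number Re = ρVD/μ = 658 · 1.73 · 0.0235 / 0.000243 = 1.101e+05.
Re > 4000 → turbulent. Relative roughness ε/D = 0.000102/0.0235 = 0.00434. Haaland: 1/√f = -1.8 log₁₀[(0.00434/3.7)^1.11 + 6.9/1.101e+05] = -1.8 log₁₀[0.000558 + 6.27e-05] = 5.772, so f = 0.03001.
Total minor-loss coefficient ΣK = 2·1.1 + 1·0.49 + 3·0.72 = 4.85.
ΔP = [f·L/D + ΣK]·(ρV²/2) = [0.03001·73.2/0.0235 + 4.85]·(658·1.73²/2) = [93.49 + 4.85]·984.7 = 9.683e+04 Pa.
Head loss h_f = ΔP/(ρg) = 9.683e+04/(658·9.81) = 15.0 m.

h_f ≈ 15.0 m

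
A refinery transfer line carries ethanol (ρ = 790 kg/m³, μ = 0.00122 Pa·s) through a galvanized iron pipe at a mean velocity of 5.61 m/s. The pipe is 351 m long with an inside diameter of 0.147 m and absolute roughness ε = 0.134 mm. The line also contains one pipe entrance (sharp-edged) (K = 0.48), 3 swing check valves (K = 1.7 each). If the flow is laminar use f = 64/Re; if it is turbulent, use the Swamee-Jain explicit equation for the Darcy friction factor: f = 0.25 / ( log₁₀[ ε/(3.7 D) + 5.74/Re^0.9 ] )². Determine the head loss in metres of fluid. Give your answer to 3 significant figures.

h_f ≈ 85.2 m

Reynolds number Re = ρVD/μ = 790 · 5.61 · 0.147 / 0.00122 = 5.34e+05.
Re > 4000 → turbulent. Relative roughness ε/D = 0.000134/0.147 = 0.000912. Swamee-Jain: f = 0.25/(log₁₀[0.000912/3.7 + 5.74/5.34e+05^0.9])² = 0.25/(log₁₀[0.000246 + 4.02e-05])² = 0.25/(-3.543)² = 0.01992.
Total minor-loss coefficient ΣK = 1·0.48 + 3·1.7 = 5.58.
ΔP = [f·L/D + ΣK]·(ρV²/2) = [0.01992·351/0.147 + 5.58]·(790·5.61²/2) = [47.56 + 5.58]·1.243e+04 = 6.606e+05 Pa.
Head loss h_f = ΔP/(ρg) = 6.606e+05/(790·9.81) = 85.2 m.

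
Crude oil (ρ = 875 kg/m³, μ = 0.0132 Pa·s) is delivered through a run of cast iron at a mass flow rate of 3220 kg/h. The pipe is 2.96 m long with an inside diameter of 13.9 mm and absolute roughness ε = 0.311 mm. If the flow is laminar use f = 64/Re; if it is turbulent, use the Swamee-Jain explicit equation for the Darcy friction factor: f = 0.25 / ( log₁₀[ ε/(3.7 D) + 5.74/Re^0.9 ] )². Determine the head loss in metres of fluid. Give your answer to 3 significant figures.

h_f ≈ 28.4 m

ṁ = 3220 kg/h = 3220/3600 = 0.8944 kg/s.
A = πD²/4 = π(0.0139)²/4 = 0.0001517 m²; mean velocity V = ṁ/(ρA) = 0.8944/(875 · 0.0001517) = 6.736 m/s.
Reynolds number Re = ρVD/μ = 875 · 6.736 · 0.0139 / 0.0132 = 6207.
Re > 4000 → turbulent. Relative roughness ε/D = 0.000311/0.0139 = 0.0224. Swamee-Jain: f = 0.25/(log₁₀[0.0224/3.7 + 5.74/6207^0.9])² = 0.25/(log₁₀[0.00605 + 0.00221])² = 0.25/(-2.083)² = 0.05762.
Darcy-Weisbach: ΔP = f(L/D)(ρV²/2) = 0.05762·(2.96/0.0139)·(875·6.736²/2) = 0.05762·212.9·1.985e+04 = 2.436e+05 Pa.
Head loss h_f = ΔP/(ρg) = 2.436e+05/(875·9.81) = 28.4 m.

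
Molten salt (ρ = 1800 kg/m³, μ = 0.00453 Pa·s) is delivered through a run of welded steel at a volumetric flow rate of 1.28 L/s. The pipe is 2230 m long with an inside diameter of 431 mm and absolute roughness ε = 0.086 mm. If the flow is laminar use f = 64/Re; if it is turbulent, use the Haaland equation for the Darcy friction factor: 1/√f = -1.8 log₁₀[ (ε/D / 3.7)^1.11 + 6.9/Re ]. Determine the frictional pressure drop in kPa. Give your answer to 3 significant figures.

Q = 1.28 L/s = 1.28/1000 = 0.00128 m³/s.
Cross-sectional area A = πD²/4 = π(0.431)²/4 = 0.1459 m²; mean velocity V = Q/A = 0.00128/0.1459 = 0.008773 m/s.
Reynolds number Re = ρVD/μ = 1800 · 0.008773 · 0.431 / 0.00453 = 1503.
Re < 2300 → laminar flow, so f = 64/Re = 64/1503 = 0.0426 (the turbulent correlation is not needed).
Darcy-Weisbach: ΔP = f(L/D)(ρV²/2) = 0.0426·(2230/0.431)·(1800·0.008773²/2) = 0.0426·5174·0.06927 = 15.27 Pa.
ΔP = 15.27 Pa = 0.0153 kPa.

ΔP ≈ 0.0153 kPa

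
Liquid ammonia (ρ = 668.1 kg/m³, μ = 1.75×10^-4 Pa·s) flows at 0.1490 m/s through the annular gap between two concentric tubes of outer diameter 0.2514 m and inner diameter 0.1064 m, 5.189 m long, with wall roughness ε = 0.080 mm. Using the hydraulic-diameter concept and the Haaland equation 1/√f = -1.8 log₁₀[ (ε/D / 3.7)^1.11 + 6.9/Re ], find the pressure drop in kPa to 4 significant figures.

Hydraulic diameter D_h = 4A/P = D_o - D_i = 0.2514 - 0.1064 = 0.145 m.
Re = ρVD_h/μ = 668.1·0.149·0.145/0.000175 = 8.248e+04.
ε/D_h = 8e-05/0.145 = 0.000552; Haaland gives 1/√f = -1.8 log₁₀[5.66e-05+8.37e-05] = 6.936, so f = 0.02079.
ΔP = f(L/D_h)(ρV²/2) = 0.02079·5.189/0.145·7.416 = 5.517 Pa.
ΔP = 0.005517 kPa.

ΔP ≈ 0.005517 kPa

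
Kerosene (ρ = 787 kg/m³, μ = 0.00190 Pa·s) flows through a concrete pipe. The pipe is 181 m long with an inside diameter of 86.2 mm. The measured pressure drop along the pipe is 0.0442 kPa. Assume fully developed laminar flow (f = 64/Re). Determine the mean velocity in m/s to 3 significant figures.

For laminar flow, f = 64/Re with Re = ρVD/μ, so Darcy-Weisbach reduces to ΔP = 32μLV/D². Solving for V: V = ΔP·D²/(32μL) = 44.2·(0.0862)²/(32·0.0019·181) = 0.02984 m/s.
Check: Re = ρVD/μ = 787·0.02984·0.0862/0.0019 = 1066 < 2300, so the laminar assumption holds.

V ≈ 0.0298 m/s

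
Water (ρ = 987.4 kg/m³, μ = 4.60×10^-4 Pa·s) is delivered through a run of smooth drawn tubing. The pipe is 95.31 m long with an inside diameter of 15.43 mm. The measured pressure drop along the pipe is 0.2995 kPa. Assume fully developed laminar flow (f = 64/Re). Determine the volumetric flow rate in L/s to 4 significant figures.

Q ≈ 0.009504 L/s

For laminar flow, f = 64/Re with Re = ρVD/μ, so Darcy-Weisbach reduces to ΔP = 32μLV/D². Solving for V: V = ΔP·D²/(32μL) = 299.5·(0.01543)²/(32·0.00046·95.31) = 0.05083 m/s.
Check: Re = ρVD/μ = 987.4·0.05083·0.01543/0.00046 = 1683 < 2300, so the laminar assumption holds.
Q = V·A = 0.05083·(π/4·0.01543²) = 9.504e-06 m³/s = 0.009504 L/s.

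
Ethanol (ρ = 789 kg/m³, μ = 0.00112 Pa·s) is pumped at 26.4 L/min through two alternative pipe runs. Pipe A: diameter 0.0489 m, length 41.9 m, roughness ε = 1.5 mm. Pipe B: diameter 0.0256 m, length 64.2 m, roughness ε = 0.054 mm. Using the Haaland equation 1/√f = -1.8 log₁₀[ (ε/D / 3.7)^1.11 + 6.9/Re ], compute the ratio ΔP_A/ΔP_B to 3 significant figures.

Pipe A: V = Q/A = 0.00044/0.001878 = 0.2343 m/s; Re = 8071; ε/D = 0.0307; Haaland → f = 0.06149; ΔP_A = f(L/D)(ρV²/2) = 1141 Pa.
Pipe B: V = Q/A = 0.00044/0.0005147 = 0.8548 m/s; Re = 1.542e+04; ε/D = 0.00211; Haaland → f = 0.03099; ΔP_B = f(L/D)(ρV²/2) = 2.24e+04 Pa.
ΔP_A/ΔP_B = 1141/2.24e+04 = 0.0509.

ΔP_A/ΔP_B ≈ 0.0509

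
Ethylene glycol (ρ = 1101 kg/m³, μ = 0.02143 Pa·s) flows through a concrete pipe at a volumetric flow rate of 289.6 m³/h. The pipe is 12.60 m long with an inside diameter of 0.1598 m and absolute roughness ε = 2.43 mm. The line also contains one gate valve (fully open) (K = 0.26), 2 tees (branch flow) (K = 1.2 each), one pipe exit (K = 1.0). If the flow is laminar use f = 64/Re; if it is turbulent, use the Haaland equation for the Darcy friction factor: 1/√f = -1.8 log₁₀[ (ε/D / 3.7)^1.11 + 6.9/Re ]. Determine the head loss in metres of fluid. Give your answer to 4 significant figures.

Q = 289.6 m³/h = 289.6/3600 = 0.08044 m³/s.
Cross-sectional area A = πD²/4 = π(0.1598)²/4 = 0.02006 m²; mean velocity V = Q/A = 0.08044/0.02006 = 4.011 m/s.
Reynolds number Re = ρVD/μ = 1101 · 4.011 · 0.1598 / 0.0214 = 3.293e+04.
Re > 4000 → turbulent. Relative roughness ε/D = 0.00243/0.1598 = 0.0152. Haaland: 1/√f = -1.8 log₁₀[(0.0152/3.7)^1.11 + 6.9/3.293e+04] = -1.8 log₁₀[0.00225 + 0.00021] = 4.698, so f = 0.04531.
Total minor-loss coefficient ΣK = 1·0.26 + 2·1.2 + 1·1 = 3.66.
ΔP = [f·L/D + ΣK]·(ρV²/2) = [0.04531·12.6/0.1598 + 3.66]·(1101·4.011²/2) = [3.573 + 3.66]·8857 = 6.406e+04 Pa.
Head loss h_f = ΔP/(ρg) = 6.406e+04/(1101·9.81) = 5.931 m.

h_f ≈ 5.931 m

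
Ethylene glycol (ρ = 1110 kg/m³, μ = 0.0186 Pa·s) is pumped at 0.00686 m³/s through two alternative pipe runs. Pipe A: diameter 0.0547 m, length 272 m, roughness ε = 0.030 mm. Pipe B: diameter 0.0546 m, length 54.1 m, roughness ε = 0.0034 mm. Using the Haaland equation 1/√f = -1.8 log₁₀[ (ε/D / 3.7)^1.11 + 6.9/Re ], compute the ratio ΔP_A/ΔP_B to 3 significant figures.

ΔP_A/ΔP_B ≈ 5.08

Pipe A: V = Q/A = 0.00686/0.00235 = 2.919 m/s; Re = 9529; ε/D = 0.000548; Haaland → f = 0.03196; ΔP_A = f(L/D)(ρV²/2) = 7.516e+05 Pa.
Pipe B: V = Q/A = 0.00686/0.002341 = 2.93 m/s; Re = 9547; ε/D = 6.23e-05; Haaland → f = 0.03134; ΔP_B = f(L/D)(ρV²/2) = 1.48e+05 Pa.
ΔP_A/ΔP_B = 7.516e+05/1.48e+05 = 5.08.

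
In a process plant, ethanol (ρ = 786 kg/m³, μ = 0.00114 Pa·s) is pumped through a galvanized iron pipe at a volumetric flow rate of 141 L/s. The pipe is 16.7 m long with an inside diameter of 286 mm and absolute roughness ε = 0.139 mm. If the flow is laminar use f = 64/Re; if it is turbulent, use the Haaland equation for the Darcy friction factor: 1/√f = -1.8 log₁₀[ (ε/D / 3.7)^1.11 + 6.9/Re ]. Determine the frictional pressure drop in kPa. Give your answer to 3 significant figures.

ΔP ≈ 1.95 kPa

Q = 141 L/s = 141/1000 = 0.141 m³/s.
Cross-sectional area A = πD²/4 = π(0.286)²/4 = 0.06424 m²; mean velocity V = Q/A = 0.141/0.06424 = 2.195 m/s.
Reynolds number Re = ρVD/μ = 786 · 2.195 · 0.286 / 0.00114 = 4.328e+05.
Re > 4000 → turbulent. Relative roughness ε/D = 0.000139/0.286 = 0.000486. Haaland: 1/√f = -1.8 log₁₀[(0.000486/3.7)^1.11 + 6.9/4.328e+05] = -1.8 log₁₀[4.91e-05 + 1.59e-05] = 7.536, so f = 0.01761.
Darcy-Weisbach: ΔP = f(L/D)(ρV²/2) = 0.01761·(16.7/0.286)·(786·2.195²/2) = 0.01761·58.39·1893 = 1947 Pa.
ΔP = 1947 Pa = 1.95 kPa.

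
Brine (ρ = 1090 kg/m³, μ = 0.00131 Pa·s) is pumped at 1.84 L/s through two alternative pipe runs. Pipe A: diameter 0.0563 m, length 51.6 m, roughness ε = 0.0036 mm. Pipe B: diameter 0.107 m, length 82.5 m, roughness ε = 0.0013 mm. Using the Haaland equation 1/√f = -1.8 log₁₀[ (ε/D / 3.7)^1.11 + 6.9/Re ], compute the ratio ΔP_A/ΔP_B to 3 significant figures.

Pipe A: V = Q/A = 0.00184/0.002489 = 0.7391 m/s; Re = 3.462e+04; ε/D = 6.39e-05; Haaland → f = 0.02267; ΔP_A = f(L/D)(ρV²/2) = 6187 Pa.
Pipe B: V = Q/A = 0.00184/0.008992 = 0.2046 m/s; Re = 1.822e+04; ε/D = 1.21e-05; Haaland → f = 0.02638; ΔP_B = f(L/D)(ρV²/2) = 464.1 Pa.
ΔP_A/ΔP_B = 6187/464.1 = 13.3.

ΔP_A/ΔP_B ≈ 13.3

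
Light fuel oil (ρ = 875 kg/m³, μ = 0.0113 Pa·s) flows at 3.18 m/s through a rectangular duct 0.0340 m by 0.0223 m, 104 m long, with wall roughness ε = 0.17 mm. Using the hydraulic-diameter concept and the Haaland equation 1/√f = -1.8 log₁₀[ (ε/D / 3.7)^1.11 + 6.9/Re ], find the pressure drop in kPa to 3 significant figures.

Hydraulic diameter D_h = 4A/P = 4·(0.034·0.0223)/(2·(0.034+0.0223)) = 0.003033/0.1126 = 0.02693 m.
Re = ρVD_h/μ = 875·3.18·0.02693/0.0113 = 6632.
ε/D_h = 0.00017/0.02693 = 0.00631; Haaland gives 1/√f = -1.8 log₁₀[0.000846+0.00104] = 4.904, so f = 0.04158.
ΔP = f(L/D_h)(ρV²/2) = 0.04158·104/0.02693·4424 = 7.104e+05 Pa.
ΔP = 710 kPa.

ΔP ≈ 710 kPa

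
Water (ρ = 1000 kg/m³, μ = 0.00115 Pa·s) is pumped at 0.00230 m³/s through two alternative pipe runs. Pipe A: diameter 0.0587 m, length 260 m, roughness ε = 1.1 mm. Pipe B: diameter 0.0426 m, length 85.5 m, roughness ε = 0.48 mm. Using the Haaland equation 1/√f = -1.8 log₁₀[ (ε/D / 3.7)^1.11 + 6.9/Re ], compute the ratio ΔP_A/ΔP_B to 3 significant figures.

ΔP_A/ΔP_B ≈ 0.734

Pipe A: V = Q/A = 0.0023/0.002706 = 0.8499 m/s; Re = 4.338e+04; ε/D = 0.0187; Haaland → f = 0.04844; ΔP_A = f(L/D)(ρV²/2) = 7.749e+04 Pa.
Pipe B: V = Q/A = 0.0023/0.001425 = 1.614 m/s; Re = 5.978e+04; ε/D = 0.0113; Haaland → f = 0.04043; ΔP_B = f(L/D)(ρV²/2) = 1.056e+05 Pa.
ΔP_A/ΔP_B = 7.749e+04/1.056e+05 = 0.734.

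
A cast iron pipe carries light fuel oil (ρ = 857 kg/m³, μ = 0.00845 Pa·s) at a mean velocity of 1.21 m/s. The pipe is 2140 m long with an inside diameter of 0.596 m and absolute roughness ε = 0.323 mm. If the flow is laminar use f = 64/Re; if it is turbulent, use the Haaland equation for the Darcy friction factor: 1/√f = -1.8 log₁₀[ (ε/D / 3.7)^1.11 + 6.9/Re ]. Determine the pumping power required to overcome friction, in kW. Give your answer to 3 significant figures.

Reynolds number Re = ρVD/μ = 857 · 1.21 · 0.596 / 0.00845 = 7.314e+04.
Re > 4000 → turbulent. Relative roughness ε/D = 0.000323/0.596 = 0.000542. Haaland: 1/√f = -1.8 log₁₀[(0.000542/3.7)^1.11 + 6.9/7.314e+04] = -1.8 log₁₀[5.55e-05 + 9.43e-05] = 6.884, so f = 0.0211.
Darcy-Weisbach: ΔP = f(L/D)(ρV²/2) = 0.0211·(2140/0.596)·(857·1.21²/2) = 0.0211·3591·627.4 = 4.753e+04 Pa.
Q = V·A = 1.21·0.279 = 0.3376 m³/s.
Pumping power P = QΔP = 0.3376·4.753e+04 = 16050 W = 16.0 kW.

P ≈ 16.0 kW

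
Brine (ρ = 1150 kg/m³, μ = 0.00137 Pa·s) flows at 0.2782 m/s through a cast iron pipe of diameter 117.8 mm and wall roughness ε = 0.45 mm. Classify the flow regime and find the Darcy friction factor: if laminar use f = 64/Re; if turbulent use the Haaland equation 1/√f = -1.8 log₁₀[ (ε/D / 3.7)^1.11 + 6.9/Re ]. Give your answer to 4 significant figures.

Re = ρVD/μ = 1150·0.2782·0.1178/0.00137 = 2.751e+04.
Re > 4000 → turbulent. ε/D = 0.00045/0.1178 = 0.00382; Haaland: 1/√f = -1.8 log₁₀[0.000485 + 0.000251] = 5.64, so f = 0.03143.

f ≈ 0.03143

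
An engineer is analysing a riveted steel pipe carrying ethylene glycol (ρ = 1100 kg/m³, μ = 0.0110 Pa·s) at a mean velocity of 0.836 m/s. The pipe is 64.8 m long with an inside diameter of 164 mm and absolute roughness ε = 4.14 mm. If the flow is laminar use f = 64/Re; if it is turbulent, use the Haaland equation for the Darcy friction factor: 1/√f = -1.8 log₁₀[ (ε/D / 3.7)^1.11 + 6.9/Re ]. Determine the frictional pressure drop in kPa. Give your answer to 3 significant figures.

Reynolds number Re = ρVD/μ = 1100 · 0.836 · 0.164 / 0.011 = 1.371e+04.
Re > 4000 → turbulent. Relative roughness ε/D = 0.00414/0.164 = 0.0252. Haaland: 1/√f = -1.8 log₁₀[(0.0252/3.7)^1.11 + 6.9/1.371e+04] = -1.8 log₁₀[0.00394 + 0.000503] = 4.234, so f = 0.05579.
Darcy-Weisbach: ΔP = f(L/D)(ρV²/2) = 0.05579·(64.8/0.164)·(1100·0.836²/2) = 0.05579·395.1·384.4 = 8473 Pa.
ΔP = 8473 Pa = 8.47 kPa.

ΔP ≈ 8.47 kPa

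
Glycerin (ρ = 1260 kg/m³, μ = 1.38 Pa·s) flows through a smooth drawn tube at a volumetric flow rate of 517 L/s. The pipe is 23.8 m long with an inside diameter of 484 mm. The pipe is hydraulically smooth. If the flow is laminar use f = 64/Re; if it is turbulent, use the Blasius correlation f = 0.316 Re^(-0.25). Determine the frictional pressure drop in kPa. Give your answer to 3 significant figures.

Q = 517 L/s = 517/1000 = 0.517 m³/s.
Cross-sectional area A = πD²/4 = π(0.484)²/4 = 0.184 m²; mean velocity V = Q/A = 0.517/0.184 = 2.81 m/s.
Reynolds number Re = ρVD/μ = 1260 · 2.81 · 0.484 / 1.38 = 1242.
Re < 2300 → laminar flow, so f = 64/Re = 64/1242 = 0.05154 (the turbulent correlation is not needed).
Darcy-Weisbach: ΔP = f(L/D)(ρV²/2) = 0.05154·(23.8/0.484)·(1260·2.81²/2) = 0.05154·49.17·4975 = 1.261e+04 Pa.
ΔP = 1.261e+04 Pa = 12.6 kPa.

ΔP ≈ 12.6 kPa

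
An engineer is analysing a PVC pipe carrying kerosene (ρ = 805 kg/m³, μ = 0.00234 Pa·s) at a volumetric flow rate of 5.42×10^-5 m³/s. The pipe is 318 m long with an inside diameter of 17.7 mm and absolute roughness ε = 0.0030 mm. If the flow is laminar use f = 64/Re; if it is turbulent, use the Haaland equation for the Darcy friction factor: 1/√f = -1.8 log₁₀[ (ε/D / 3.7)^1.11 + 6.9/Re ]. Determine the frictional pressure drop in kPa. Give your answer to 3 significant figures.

ΔP ≈ 16.7 kPa

Cross-sectional area A = πD²/4 = π(0.0177)²/4 = 0.0002461 m²; mean velocity V = Q/A = 5.42e-05/0.0002461 = 0.2203 m/s.
Reynolds number Re = ρVD/μ = 805 · 0.2203 · 0.0177 / 0.00234 = 1341.
Re < 2300 → laminar flow, so f = 64/Re = 64/1341 = 0.04772 (the turbulent correlation is not needed).
Darcy-Weisbach: ΔP = f(L/D)(ρV²/2) = 0.04772·(318/0.0177)·(805·0.2203²/2) = 0.04772·1.797e+04·19.53 = 1.674e+04 Pa.
ΔP = 1.674e+04 Pa = 16.7 kPa.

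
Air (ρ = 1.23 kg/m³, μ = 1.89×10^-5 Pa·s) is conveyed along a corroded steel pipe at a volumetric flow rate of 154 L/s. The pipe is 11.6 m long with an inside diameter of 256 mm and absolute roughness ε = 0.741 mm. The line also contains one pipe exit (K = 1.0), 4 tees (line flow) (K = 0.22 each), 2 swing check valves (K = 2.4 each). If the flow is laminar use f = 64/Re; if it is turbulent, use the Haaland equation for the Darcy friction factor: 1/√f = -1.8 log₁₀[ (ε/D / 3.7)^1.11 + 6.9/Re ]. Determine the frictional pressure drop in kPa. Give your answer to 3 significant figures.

Q = 154 L/s = 154/1000 = 0.154 m³/s.
Cross-sectional area A = πD²/4 = π(0.256)²/4 = 0.05147 m²; mean velocity V = Q/A = 0.154/0.05147 = 2.992 m/s.
Reynolds number Re = ρVD/μ = 1.23 · 2.992 · 0.256 / 1.89e-05 = 4.985e+04.
Re > 4000 → turbulent. Relative roughness ε/D = 0.000741/0.256 = 0.00289. Haaland: 1/√f = -1.8 log₁₀[(0.00289/3.7)^1.11 + 6.9/4.985e+04] = -1.8 log₁₀[0.000356 + 0.000138] = 5.95, so f = 0.02824.
Total minor-loss coefficient ΣK = 1·1 + 4·0.22 + 2·2.4 = 6.68.
ΔP = [f·L/D + ΣK]·(ρV²/2) = [0.02824·11.6/0.256 + 6.68]·(1.23·2.992²/2) = [1.28 + 6.68]·5.505 = 43.82 Pa.
ΔP = 43.82 Pa = 0.0438 kPa.

ΔP ≈ 0.0438 kPa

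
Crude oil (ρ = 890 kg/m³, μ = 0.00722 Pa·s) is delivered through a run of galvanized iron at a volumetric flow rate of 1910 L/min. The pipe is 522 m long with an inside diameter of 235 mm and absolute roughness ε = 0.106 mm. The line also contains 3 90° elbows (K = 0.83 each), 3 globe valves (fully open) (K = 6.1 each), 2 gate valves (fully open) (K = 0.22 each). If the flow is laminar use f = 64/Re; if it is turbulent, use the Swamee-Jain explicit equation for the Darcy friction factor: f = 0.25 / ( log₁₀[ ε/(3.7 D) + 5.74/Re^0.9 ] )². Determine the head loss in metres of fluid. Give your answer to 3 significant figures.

Q = 1910 L/min = 1910/60000 = 0.03183 m³/s.
Cross-sectional area A = πD²/4 = π(0.235)²/4 = 0.04337 m²; mean velocity V = Q/A = 0.03183/0.04337 = 0.7339 m/s.
Reynolds number Re = ρVD/μ = 890 · 0.7339 · 0.235 / 0.00722 = 2.126e+04.
Re > 4000 → turbulent. Relative roughness ε/D = 0.000106/0.235 = 0.000451. Swamee-Jain: f = 0.25/(log₁₀[0.000451/3.7 + 5.74/2.126e+04^0.9])² = 0.25/(log₁₀[0.000122 + 0.000731])² = 0.25/(-3.069)² = 0.02654.
Total minor-loss coefficient ΣK = 3·0.83 + 3·6.1 + 2·0.22 = 21.2.
ΔP = [f·L/D + ΣK]·(ρV²/2) = [0.02654·522/0.235 + 21.2]·(890·0.7339²/2) = [58.96 + 21.2]·239.7 = 1.922e+04 Pa.
Head loss h_f = ΔP/(ρg) = 1.922e+04/(890·9.81) = 2.20 m.

h_f ≈ 2.20 m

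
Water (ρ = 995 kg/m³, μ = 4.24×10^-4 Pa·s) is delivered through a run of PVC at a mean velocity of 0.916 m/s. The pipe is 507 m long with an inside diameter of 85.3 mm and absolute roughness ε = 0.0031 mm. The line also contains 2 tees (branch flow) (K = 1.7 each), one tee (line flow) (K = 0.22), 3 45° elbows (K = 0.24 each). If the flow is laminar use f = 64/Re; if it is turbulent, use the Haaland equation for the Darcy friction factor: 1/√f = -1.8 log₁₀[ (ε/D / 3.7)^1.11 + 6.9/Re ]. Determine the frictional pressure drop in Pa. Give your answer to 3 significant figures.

ΔP ≈ 41500 Pa

Reynolds number Re = ρVD/μ = 995 · 0.916 · 0.0853 / 0.000424 = 1.834e+05.
Re > 4000 → turbulent. Relative roughness ε/D = 3.1e-06/0.0853 = 3.63e-05. Haaland: 1/√f = -1.8 log₁₀[(3.63e-05/3.7)^1.11 + 6.9/1.834e+05] = -1.8 log₁₀[2.76e-06 + 3.76e-05] = 7.909, so f = 0.01599.
Total minor-loss coefficient ΣK = 2·1.7 + 1·0.22 + 3·0.24 = 4.34.
ΔP = [f·L/D + ΣK]·(ρV²/2) = [0.01599·507/0.0853 + 4.34]·(995·0.916²/2) = [95.03 + 4.34]·417.4 = 4.148e+04 Pa.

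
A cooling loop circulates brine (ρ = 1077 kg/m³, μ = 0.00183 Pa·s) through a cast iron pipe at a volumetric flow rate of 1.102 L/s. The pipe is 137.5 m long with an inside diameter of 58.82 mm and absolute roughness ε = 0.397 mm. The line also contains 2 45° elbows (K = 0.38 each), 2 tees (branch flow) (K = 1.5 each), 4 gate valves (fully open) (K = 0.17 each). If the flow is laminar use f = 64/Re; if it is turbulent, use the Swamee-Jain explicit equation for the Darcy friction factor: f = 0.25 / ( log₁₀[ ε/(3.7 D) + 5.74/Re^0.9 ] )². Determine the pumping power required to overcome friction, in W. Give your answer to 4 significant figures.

Q = 1.102 L/s = 1.102/1000 = 0.001102 m³/s.
Cross-sectional area A = πD²/4 = π(0.05882)²/4 = 0.002717 m²; mean velocity V = Q/A = 0.001102/0.002717 = 0.4055 m/s.
Reynolds number Re = ρVD/μ = 1077 · 0.4055 · 0.05882 / 0.00183 = 1.404e+04.
Re > 4000 → turbulent. Relative roughness ε/D = 0.000397/0.05882 = 0.00675. Swamee-Jain: f = 0.25/(log₁₀[0.00675/3.7 + 5.74/1.404e+04^0.9])² = 0.25/(log₁₀[0.00182 + 0.00106])² = 0.25/(-2.54)² = 0.03876.
Total minor-loss coefficient ΣK = 2·0.38 + 2·1.5 + 4·0.17 = 4.44.
ΔP = [f·L/D + ΣK]·(ρV²/2) = [0.03876·137.5/0.05882 + 4.44]·(1077·0.4055²/2) = [90.61 + 4.44]·88.57 = 8418 Pa.
Pumping power P = QΔP = 0.001102·8418 = 9.2771 W = 9.277 W.

P ≈ 9.277 W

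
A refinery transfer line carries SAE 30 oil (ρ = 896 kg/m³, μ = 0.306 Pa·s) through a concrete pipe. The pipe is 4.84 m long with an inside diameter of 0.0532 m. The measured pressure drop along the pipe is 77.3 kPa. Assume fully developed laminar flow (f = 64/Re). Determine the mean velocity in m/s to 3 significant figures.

V ≈ 4.62 m/s

For laminar flow, f = 64/Re with Re = ρVD/μ, so Darcy-Weisbach reduces to ΔP = 32μLV/D². Solving for V: V = ΔP·D²/(32μL) = 7.73e+04·(0.0532)²/(32·0.306·4.84) = 4.616 m/s.
Check: Re = ρVD/μ = 896·4.616·0.0532/0.306 = 719.1 < 2300, so the laminar assumption holds.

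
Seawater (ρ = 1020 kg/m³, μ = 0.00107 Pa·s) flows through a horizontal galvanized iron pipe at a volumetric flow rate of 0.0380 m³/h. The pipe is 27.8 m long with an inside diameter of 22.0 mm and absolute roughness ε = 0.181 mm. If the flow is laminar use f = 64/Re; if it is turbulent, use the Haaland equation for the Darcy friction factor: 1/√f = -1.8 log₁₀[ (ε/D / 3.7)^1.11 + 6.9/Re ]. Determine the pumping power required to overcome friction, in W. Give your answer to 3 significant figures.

P ≈ 5.76×10^-4 W

Q = 0.0380 m³/h = 0.0380/3600 = 1.056e-05 m³/s.
Cross-sectional area A = πD²/4 = π(0.022)²/4 = 0.0003801 m²; mean velocity V = Q/A = 1.056e-05/0.0003801 = 0.02777 m/s.
Reynolds number Re = ρVD/μ = 1020 · 0.02777 · 0.022 / 0.00107 = 582.4.
Re < 2300 → laminar flow, so f = 64/Re = 64/582.4 = 0.1099 (the turbulent correlation is not needed).
Darcy-Weisbach: ΔP = f(L/D)(ρV²/2) = 0.1099·(27.8/0.022)·(1020·0.02777²/2) = 0.1099·1264·0.3932 = 54.61 Pa.
Pumping power P = QΔP = 1.056e-05·54.61 = 5.764×10^-4 W = 5.76×10^-4 W.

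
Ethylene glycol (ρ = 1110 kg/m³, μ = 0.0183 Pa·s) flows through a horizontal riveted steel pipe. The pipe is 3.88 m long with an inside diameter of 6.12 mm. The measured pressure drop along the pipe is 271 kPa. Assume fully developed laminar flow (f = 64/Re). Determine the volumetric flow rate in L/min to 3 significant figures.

For laminar flow, f = 64/Re with Re = ρVD/μ, so Darcy-Weisbach reduces to ΔP = 32μLV/D². Solving for V: V = ΔP·D²/(32μL) = 2.71e+05·(0.00612)²/(32·0.0183·3.88) = 4.467 m/s.
Check: Re = ρVD/μ = 1110·4.467·0.00612/0.0183 = 1658 < 2300, so the laminar assumption holds.
Q = V·A = 4.467·(π/4·0.00612²) = 0.0001314 m³/s = 7.88 L/min.

Q ≈ 7.88 L/min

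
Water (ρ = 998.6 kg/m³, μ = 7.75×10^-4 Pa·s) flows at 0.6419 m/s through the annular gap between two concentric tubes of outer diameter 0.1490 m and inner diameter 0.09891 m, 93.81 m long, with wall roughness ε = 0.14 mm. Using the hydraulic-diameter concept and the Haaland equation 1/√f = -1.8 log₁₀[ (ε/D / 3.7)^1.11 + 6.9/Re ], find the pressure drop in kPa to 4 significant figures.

Hydraulic diameter D_h = 4A/P = D_o - D_i = 0.149 - 0.09891 = 0.05009 m.
Re = ρVD_h/μ = 998.6·0.6419·0.05009/0.000775 = 4.143e+04.
ε/D_h = 0.00014/0.05009 = 0.00279; Haaland gives 1/√f = -1.8 log₁₀[0.000343+0.000167] = 5.928, so f = 0.02846.
ΔP = f(L/D_h)(ρV²/2) = 0.02846·93.81/0.05009·205.7 = 1.097e+04 Pa.
ΔP = 10.97 kPa.

ΔP ≈ 10.97 kPa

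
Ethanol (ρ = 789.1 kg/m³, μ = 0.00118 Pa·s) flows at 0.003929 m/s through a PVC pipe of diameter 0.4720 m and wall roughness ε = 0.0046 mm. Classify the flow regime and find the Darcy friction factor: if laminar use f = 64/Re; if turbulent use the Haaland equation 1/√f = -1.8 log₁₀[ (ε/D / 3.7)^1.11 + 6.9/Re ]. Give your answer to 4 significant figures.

Re = ρVD/μ = 789.1·0.003929·0.472/0.00118 = 1240.
Re < 2300 → laminar, so f = 64/Re = 0.05161 (roughness is irrelevant in laminar flow).

f ≈ 0.05161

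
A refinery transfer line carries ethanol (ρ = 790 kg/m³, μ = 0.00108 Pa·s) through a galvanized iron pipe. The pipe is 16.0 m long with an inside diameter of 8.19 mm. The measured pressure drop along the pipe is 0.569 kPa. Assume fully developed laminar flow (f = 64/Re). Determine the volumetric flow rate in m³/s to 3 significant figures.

Q ≈ 3.64×10^-6 m³/s

For laminar flow, f = 64/Re with Re = ρVD/μ, so Darcy-Weisbach reduces to ΔP = 32μLV/D². Solving for V: V = ΔP·D²/(32μL) = 569·(0.00819)²/(32·0.00108·16) = 0.06902 m/s.
Check: Re = ρVD/μ = 790·0.06902·0.00819/0.00108 = 413.5 < 2300, so the laminar assumption holds.
Q = V·A = 0.06902·(π/4·0.00819²) = 3.636e-06 m³/s = 3.64×10^-6 m³/s.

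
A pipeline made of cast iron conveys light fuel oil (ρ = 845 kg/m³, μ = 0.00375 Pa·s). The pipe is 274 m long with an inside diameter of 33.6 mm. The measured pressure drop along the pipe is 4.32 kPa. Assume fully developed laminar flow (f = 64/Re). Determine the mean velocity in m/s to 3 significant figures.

For laminar flow, f = 64/Re with Re = ρVD/μ, so Darcy-Weisbach reduces to ΔP = 32μLV/D². Solving for V: V = ΔP·D²/(32μL) = 4320·(0.0336)²/(32·0.00375·274) = 0.1483 m/s.
Check: Re = ρVD/μ = 845·0.1483·0.0336/0.00375 = 1123 < 2300, so the laminar assumption holds.

V ≈ 0.148 m/s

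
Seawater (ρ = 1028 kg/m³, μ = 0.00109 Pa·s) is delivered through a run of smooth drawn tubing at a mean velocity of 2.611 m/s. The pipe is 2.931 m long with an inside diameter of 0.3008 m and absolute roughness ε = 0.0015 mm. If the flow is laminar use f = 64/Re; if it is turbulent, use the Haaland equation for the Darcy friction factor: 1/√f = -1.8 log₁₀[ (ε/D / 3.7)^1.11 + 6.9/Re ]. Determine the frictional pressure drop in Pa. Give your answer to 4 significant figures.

Reynolds number Re = ρVD/μ = 1028 · 2.611 · 0.3008 / 0.00109 = 7.407e+05.
Re > 4000 → turbulent. Relative roughness ε/D = 1.5e-06/0.3008 = 4.99e-06. Haaland: 1/√f = -1.8 log₁₀[(4.99e-06/3.7)^1.11 + 6.9/7.407e+05] = -1.8 log₁₀[3.05e-07 + 9.32e-06] = 9.03, so f = 0.01226.
Darcy-Weisbach: ΔP = f(L/D)(ρV²/2) = 0.01226·(2.931/0.3008)·(1028·2.611²/2) = 0.01226·9.744·3504 = 418.7 Pa.

ΔP ≈ 418.7 Pa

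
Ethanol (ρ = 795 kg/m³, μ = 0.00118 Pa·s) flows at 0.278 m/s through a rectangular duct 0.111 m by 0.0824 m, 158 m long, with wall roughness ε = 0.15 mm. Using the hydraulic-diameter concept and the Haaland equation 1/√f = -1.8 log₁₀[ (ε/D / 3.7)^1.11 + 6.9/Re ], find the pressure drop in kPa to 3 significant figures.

Hydraulic diameter D_h = 4A/P = 4·(0.111·0.0824)/(2·(0.111+0.0824)) = 0.03659/0.3868 = 0.09459 m.
Re = ρVD_h/μ = 795·0.278·0.09459/0.00118 = 1.772e+04.
ε/D_h = 0.00015/0.09459 = 0.00159; Haaland gives 1/√f = -1.8 log₁₀[0.000183+0.000389] = 5.837, so f = 0.02936.
ΔP = f(L/D_h)(ρV²/2) = 0.02936·158/0.09459·30.72 = 1506 Pa.
ΔP = 1.51 kPa.

ΔP ≈ 1.51 kPa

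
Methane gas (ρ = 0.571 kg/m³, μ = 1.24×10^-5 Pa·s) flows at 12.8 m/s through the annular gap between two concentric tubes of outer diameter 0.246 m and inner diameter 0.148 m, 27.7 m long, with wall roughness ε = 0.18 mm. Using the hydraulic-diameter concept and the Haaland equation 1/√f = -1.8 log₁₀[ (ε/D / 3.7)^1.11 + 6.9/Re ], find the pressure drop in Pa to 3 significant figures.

Hydraulic diameter D_h = 4A/P = D_o - D_i = 0.246 - 0.148 = 0.098 m.
Re = ρVD_h/μ = 0.571·12.8·0.098/1.24e-05 = 5.776e+04.
ε/D_h = 0.00018/0.098 = 0.00184; Haaland gives 1/√f = -1.8 log₁₀[0.000215+0.000119] = 6.256, so f = 0.02555.
ΔP = f(L/D_h)(ρV²/2) = 0.02555·27.7/0.098·46.78 = 337.8 Pa.

ΔP ≈ 338 Pa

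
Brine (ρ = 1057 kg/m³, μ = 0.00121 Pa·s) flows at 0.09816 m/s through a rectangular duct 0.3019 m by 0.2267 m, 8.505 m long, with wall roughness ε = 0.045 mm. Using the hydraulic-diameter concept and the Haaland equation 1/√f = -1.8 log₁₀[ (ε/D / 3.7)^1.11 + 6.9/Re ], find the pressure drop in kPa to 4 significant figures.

Hydraulic diameter D_h = 4A/P = 4·(0.3019·0.2267)/(2·(0.3019+0.2267)) = 0.2738/1.057 = 0.259 m.
Re = ρVD_h/μ = 1057·0.09816·0.259/0.00121 = 2.22e+04.
ε/D_h = 4.5e-05/0.259 = 0.000174; Haaland gives 1/√f = -1.8 log₁₀[1.57e-05+0.000311] = 6.275, so f = 0.0254.
ΔP = f(L/D_h)(ρV²/2) = 0.0254·8.505/0.259·5.092 = 4.247 Pa.
ΔP = 0.004247 kPa.

ΔP ≈ 0.004247 kPa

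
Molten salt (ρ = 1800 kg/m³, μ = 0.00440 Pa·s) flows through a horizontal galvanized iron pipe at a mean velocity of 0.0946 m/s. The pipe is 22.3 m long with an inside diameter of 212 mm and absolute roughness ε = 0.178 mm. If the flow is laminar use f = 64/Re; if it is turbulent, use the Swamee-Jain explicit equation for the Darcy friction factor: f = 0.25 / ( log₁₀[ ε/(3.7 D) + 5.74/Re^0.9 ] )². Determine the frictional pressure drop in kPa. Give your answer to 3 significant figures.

Reynolds number Re = ρVD/μ = 1800 · 0.0946 · 0.212 / 0.0044 = 8204.
Re > 4000 → turbulent. Relative roughness ε/D = 0.000178/0.212 = 0.00084. Swamee-Jain: f = 0.25/(log₁₀[0.00084/3.7 + 5.74/8204^0.9])² = 0.25/(log₁₀[0.000227 + 0.00172])² = 0.25/(-2.71)² = 0.03404.
Darcy-Weisbach: ΔP = f(L/D)(ρV²/2) = 0.03404·(22.3/0.212)·(1800·0.0946²/2) = 0.03404·105.2·8.054 = 28.84 Pa.
ΔP = 28.84 Pa = 0.0288 kPa.

ΔP ≈ 0.0288 kPa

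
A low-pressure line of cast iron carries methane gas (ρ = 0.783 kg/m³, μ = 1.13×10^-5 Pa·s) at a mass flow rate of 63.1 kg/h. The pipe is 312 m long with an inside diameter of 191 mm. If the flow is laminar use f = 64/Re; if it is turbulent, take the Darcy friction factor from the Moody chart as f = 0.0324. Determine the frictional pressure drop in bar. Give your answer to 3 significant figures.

ṁ = 63.1 kg/h = 63.1/3600 = 0.01753 kg/s.
A = πD²/4 = π(0.191)²/4 = 0.02865 m²; mean velocity V = ṁ/(ρA) = 0.01753/(0.783 · 0.02865) = 0.7813 m/s.
Reynolds number Re = ρVD/μ = 0.783 · 0.7813 · 0.191 / 1.13e-05 = 1.034e+04.
Re > 4000 → turbulent; use the Moody-chart value f = 0.0324.
Darcy-Weisbach: ΔP = f(L/D)(ρV²/2) = 0.0324·(312/0.191)·(0.783·0.7813²/2) = 0.0324·1634·0.239 = 12.65 Pa.
ΔP = 12.65 Pa = 1.26×10^-4 bar.

ΔP ≈ 1.26×10^-4 bar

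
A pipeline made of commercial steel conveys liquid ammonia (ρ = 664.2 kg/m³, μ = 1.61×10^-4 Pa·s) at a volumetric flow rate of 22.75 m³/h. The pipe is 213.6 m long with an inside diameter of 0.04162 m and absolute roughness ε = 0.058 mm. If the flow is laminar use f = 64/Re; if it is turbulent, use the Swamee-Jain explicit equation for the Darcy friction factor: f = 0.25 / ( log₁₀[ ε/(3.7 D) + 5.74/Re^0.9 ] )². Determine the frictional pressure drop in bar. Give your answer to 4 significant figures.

Q = 22.75 m³/h = 22.75/3600 = 0.006319 m³/s.
Cross-sectional area A = πD²/4 = π(0.04162)²/4 = 0.00136 m²; mean velocity V = Q/A = 0.006319/0.00136 = 4.645 m/s.
Reynolds number Re = ρVD/μ = 664.2 · 4.645 · 0.04162 / 0.000161 = 7.976e+05.
Re > 4000 → turbulent. Relative roughness ε/D = 5.8e-05/0.04162 = 0.00139. Swamee-Jain: f = 0.25/(log₁₀[0.00139/3.7 + 5.74/7.976e+05^0.9])² = 0.25/(log₁₀[0.000377 + 2.8e-05])² = 0.25/(-3.393)² = 0.02172.
Darcy-Weisbach: ΔP = f(L/D)(ρV²/2) = 0.02172·(213.6/0.04162)·(664.2·4.645²/2) = 0.02172·5132·7165 = 7.986e+05 Pa.
ΔP = 7.986e+05 Pa = 7.986 bar.

ΔP ≈ 7.986 bar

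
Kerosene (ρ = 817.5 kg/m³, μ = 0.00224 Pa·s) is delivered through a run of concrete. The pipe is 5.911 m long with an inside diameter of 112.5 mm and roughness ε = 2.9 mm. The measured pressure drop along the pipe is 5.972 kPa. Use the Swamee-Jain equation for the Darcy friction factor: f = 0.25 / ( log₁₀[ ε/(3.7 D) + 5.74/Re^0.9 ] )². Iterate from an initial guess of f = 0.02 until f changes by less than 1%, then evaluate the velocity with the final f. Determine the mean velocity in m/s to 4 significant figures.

V ≈ 2.262 m/s

Rearranging Darcy-Weisbach: V = √(2·ΔP·D/(f·L·ρ)). With ε/D = 0.0029/0.1125 = 0.0258, iterate starting from f = 0.02:
  f = 0.02 → V = √(2·5972·0.1125/(0.02·5.911·817.5)) = 3.729 m/s; Re = ρVD/μ = 1.531e+05; f → 0.05412
  f = 0.05412 → V = 2.267 m/s; Re = 9.307e+04; f → 0.05433
Converged (Δf/f < 1%). With the final f = 0.05433: V = √(2·5972·0.1125/(0.05433·5.911·817.5)) = 2.262 m/s.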